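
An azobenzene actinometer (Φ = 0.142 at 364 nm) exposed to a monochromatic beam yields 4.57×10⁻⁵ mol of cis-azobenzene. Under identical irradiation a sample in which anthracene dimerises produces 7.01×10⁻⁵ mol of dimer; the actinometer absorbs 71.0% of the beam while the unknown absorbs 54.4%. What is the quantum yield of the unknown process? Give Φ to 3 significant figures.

Φ = 0.284

Photons absorbed by the actinometer: 4.57×10⁻⁵ / 0.142 = 3.218×10⁻⁴ mol.
Incident flux: 3.218×10⁻⁴ / 0.710 = 4.532×10⁻⁴ einstein.
Absorbed by unknown: 0.544 × 4.532×10⁻⁴ = 2.465×10⁻⁴ mol.
Φ(unknown) = 7.01×10⁻⁵ / 2.465×10⁻⁴ = 0.284.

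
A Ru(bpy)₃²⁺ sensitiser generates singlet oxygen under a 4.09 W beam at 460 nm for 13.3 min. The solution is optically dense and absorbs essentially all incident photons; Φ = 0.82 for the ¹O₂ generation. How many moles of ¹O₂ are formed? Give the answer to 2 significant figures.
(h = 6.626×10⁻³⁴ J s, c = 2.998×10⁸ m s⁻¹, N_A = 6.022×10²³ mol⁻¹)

Photon energy at 460 nm: hc/λ = (6.626×10⁻³⁴)(2.998×10⁸)/(460×10⁻⁹) = 4.318×10⁻¹⁹ J.
Energy delivered: (4.09 W)(798 s) = 3264 J.
Photons incident: 3264 / 4.318×10⁻¹⁹ = 7.559×10²¹, i.e. 7.559×10²¹/6.022×10²³ = 0.01255 mol.
Product: Φ × n_abs = 0.82 × 0.01255 = 0.01029 mol.

0.010 mol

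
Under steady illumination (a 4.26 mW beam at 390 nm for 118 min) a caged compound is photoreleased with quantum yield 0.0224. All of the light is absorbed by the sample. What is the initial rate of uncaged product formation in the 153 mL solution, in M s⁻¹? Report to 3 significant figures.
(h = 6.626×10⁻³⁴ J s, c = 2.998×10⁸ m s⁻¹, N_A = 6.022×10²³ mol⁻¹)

2.03×10⁻⁹ M s⁻¹

Photon energy at 390 nm: hc/λ = (6.626×10⁻³⁴)(2.998×10⁸)/(390×10⁻⁹) = 5.094×10⁻¹⁹ J.
Energy delivered: (4.26 mW)(7080 s) = 30.16 J.
Photons incident: 30.16 / 5.094×10⁻¹⁹ = 5.921×10¹⁹, i.e. 5.921×10¹⁹/6.022×10²³ = 9.832×10⁻⁵ mol.
Product formed: 0.0224 × 9.832×10⁻⁵ = 2.202×10⁻⁶ mol.
Rate: 2.202×10⁻⁶ mol / (7080 s × 0.153 L) = 2.03×10⁻⁹ M s⁻¹.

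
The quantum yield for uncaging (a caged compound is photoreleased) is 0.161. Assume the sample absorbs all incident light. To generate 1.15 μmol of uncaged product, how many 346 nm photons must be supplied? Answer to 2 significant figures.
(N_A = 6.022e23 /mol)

4.3e18 photons

Product: 1.15 μmol = 1.15e-6 mol.
Photons that must be absorbed: 1.15e-6 / 0.161 = 7.143e-6 mol.
Photon count: 7.143e-6 × 6.022e23 = 4.3e18.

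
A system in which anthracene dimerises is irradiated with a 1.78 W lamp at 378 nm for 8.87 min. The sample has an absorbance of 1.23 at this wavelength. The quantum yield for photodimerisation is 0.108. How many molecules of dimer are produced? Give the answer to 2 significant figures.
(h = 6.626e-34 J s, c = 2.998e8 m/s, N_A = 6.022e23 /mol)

1.8e20 molecules

Photon energy at 378 nm: hc/λ = (6.626e-34)(2.998e8)/(378e-9) = 5.255e-19 J.
Energy delivered: (1.78 W)(532.2 s) = 947.3 J.
Photons incident: 947.3 / 5.255e-19 = 1.803e21, i.e. 1.803e21/6.022e23 = 0.002994 mol.
Fraction absorbed: 1 − 10^(−1.23) = 0.9411.
Photons absorbed: 0.9411 × 0.002994 = 0.002818 mol.
Product: Φ × n_abs = 0.108 × 0.002818 = 3.043e-4 mol.
As a count: 3.043e-4 × 6.022e23 = 1.8e20.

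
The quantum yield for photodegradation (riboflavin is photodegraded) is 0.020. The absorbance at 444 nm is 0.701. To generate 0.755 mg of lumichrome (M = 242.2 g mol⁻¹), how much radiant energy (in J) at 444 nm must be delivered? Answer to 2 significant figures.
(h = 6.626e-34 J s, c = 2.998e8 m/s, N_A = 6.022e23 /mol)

52 J

Product: 0.755 mg / 242.2 g mol⁻¹ = 3.117e-6 mol.
Photons that must be absorbed: 3.117e-6 / 0.020 = 1.559e-4 mol.
Fraction absorbed: 1 − 10^(−0.701) = 0.8009.
Incident photons needed: 1.559e-4 / 0.8009 = 1.947e-4 mol.
Photon energy: hc/λ = 4.474e-19 J; per mole, 2.694e5 J mol⁻¹.
Energy required: 1.947e-4 × 2.694e5 = 52 J.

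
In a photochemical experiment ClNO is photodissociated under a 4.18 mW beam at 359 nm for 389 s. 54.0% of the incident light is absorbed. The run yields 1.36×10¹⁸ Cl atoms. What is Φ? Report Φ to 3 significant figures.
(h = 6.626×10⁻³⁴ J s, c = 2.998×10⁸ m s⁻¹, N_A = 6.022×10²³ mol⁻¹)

Φ = 0.857

Product: 1.36×10¹⁸ / 6.022×10²³ = 2.258×10⁻⁶ mol.
Photon energy at 359 nm: hc/λ = (6.626×10⁻³⁴)(2.998×10⁸)/(359×10⁻⁹) = 5.533×10⁻¹⁹ J.
Energy delivered: (4.18 mW)(389 s) = 1.626 J.
Photons incident: 1.626 / 5.533×10⁻¹⁹ = 2.939×10¹⁸, i.e. 2.939×10¹⁸/6.022×10²³ = 4.880×10⁻⁶ mol.
Photons absorbed: 0.540 × 4.880×10⁻⁶ = 2.635×10⁻⁶ mol.
Φ = 2.258×10⁻⁶ mol / 2.635×10⁻⁶ mol photons = 0.857.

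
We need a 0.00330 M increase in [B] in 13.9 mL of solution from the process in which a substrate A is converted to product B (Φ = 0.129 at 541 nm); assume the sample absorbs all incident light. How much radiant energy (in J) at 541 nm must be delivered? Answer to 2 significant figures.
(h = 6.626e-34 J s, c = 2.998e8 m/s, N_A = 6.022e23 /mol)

Product: (0.00330 M)(0.0139 L) = 4.587e-5 mol.
Photons that must be absorbed: 4.587e-5 / 0.129 = 3.556e-4 mol.
Photon energy: hc/λ = 3.672e-19 J; per mole, 2.211e5 J mol⁻¹.
Energy required: 3.556e-4 × 2.211e5 = 79 J.

79 J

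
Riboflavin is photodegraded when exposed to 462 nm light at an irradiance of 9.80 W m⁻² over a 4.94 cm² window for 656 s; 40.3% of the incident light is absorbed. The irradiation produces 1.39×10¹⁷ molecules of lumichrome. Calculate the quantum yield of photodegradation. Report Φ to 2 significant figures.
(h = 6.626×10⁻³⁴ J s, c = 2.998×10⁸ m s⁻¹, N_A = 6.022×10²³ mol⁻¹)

Φ = 0.047

Product: 1.39×10¹⁷ / 6.022×10²³ = 2.308×10⁻⁷ mol.
Photon energy at 462 nm: hc/λ = (6.626×10⁻³⁴)(2.998×10⁸)/(462×10⁻⁹) = 4.300×10⁻¹⁹ J.
Energy delivered: (9.80 W m⁻²)(4.94×10⁻⁴ m²)(656 s) = 3.176 J.
Photons incident: 3.176 / 4.300×10⁻¹⁹ = 7.386×10¹⁸, i.e. 7.386×10¹⁸/6.022×10²³ = 1.227×10⁻⁵ mol.
Photons absorbed: 0.403 × 1.227×10⁻⁵ = 4.945×10⁻⁶ mol.
Φ = 2.308×10⁻⁷ mol / 4.945×10⁻⁶ mol photons = 0.047.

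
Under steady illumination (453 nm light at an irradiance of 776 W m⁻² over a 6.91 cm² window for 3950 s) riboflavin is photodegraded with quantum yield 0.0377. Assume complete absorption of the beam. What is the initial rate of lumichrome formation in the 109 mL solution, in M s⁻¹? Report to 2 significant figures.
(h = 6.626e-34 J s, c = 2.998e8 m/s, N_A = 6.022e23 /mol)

7.0e-7 M s⁻¹

Photon energy at 453 nm: hc/λ = (6.626e-34)(2.998e8)/(453e-9) = 4.385e-19 J.
Energy delivered: (776 W m⁻²)(6.91e-4 m²)(3950 s) = 2118 J.
Photons incident: 2118 / 4.385e-19 = 4.830e21, i.e. 4.830e21/6.022e23 = 0.008021 mol.
Product formed: 0.0377 × 0.008021 = 3.024e-4 mol.
Rate: 3.024e-4 mol / (3950 s × 0.109 L) = 7.0e-7 M s⁻¹.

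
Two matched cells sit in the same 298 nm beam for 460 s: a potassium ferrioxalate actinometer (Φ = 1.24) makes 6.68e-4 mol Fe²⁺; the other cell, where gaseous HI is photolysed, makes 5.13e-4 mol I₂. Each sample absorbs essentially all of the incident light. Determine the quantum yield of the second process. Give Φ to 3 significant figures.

Photons absorbed by the actinometer: 6.68e-4 / 1.24 = 5.387e-4 mol.
Φ(unknown) = 5.13e-4 / 5.387e-4 = 0.952.

Φ = 0.952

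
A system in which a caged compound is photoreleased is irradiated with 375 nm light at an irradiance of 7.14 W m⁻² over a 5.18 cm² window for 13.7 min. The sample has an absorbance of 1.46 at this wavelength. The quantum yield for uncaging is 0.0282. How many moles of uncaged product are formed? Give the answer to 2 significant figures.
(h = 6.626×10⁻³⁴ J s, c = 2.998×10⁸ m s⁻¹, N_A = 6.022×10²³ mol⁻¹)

Photon energy at 375 nm: hc/λ = (6.626×10⁻³⁴)(2.998×10⁸)/(375×10⁻⁹) = 5.297×10⁻¹⁹ J.
Energy delivered: (7.14 W m⁻²)(5.18×10⁻⁴ m²)(822 s) = 3.040 J.
Photons incident: 3.040 / 5.297×10⁻¹⁹ = 5.739×10¹⁸, i.e. 5.739×10¹⁸/6.022×10²³ = 9.530×10⁻⁶ mol.
Fraction absorbed: 1 − 10^(−1.46) = 0.9653.
Photons absorbed: 0.9653 × 9.530×10⁻⁶ = 9.199×10⁻⁶ mol.
Product: Φ × n_abs = 0.0282 × 9.199×10⁻⁶ = 2.594×10⁻⁷ mol.

2.6×10⁻⁷ mol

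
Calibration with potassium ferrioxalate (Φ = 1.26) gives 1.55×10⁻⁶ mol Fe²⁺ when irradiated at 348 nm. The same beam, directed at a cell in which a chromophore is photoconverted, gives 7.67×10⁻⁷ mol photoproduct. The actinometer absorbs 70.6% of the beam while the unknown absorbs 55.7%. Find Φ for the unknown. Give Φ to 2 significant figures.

Φ = 0.79

Photons absorbed by the actinometer: 1.55×10⁻⁶ / 1.26 = 1.230×10⁻⁶ mol.
Incident flux: 1.230×10⁻⁶ / 0.706 = 1.742×10⁻⁶ einstein.
Absorbed by unknown: 0.557 × 1.742×10⁻⁶ = 9.703×10⁻⁷ mol.
Φ(unknown) = 7.67×10⁻⁷ / 9.703×10⁻⁷ = 0.79.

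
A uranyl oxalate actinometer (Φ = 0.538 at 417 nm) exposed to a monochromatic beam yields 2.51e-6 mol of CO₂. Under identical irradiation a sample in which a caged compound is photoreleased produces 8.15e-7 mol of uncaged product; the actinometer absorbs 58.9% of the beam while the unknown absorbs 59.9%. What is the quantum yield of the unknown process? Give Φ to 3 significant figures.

Photons absorbed by the actinometer: 2.51e-6 / 0.538 = 4.665e-6 mol.
Incident flux: 4.665e-6 / 0.589 = 7.920e-6 einstein.
Absorbed by unknown: 0.599 × 7.920e-6 = 4.744e-6 mol.
Φ(unknown) = 8.15e-7 / 4.744e-6 = 0.172.

Φ = 0.172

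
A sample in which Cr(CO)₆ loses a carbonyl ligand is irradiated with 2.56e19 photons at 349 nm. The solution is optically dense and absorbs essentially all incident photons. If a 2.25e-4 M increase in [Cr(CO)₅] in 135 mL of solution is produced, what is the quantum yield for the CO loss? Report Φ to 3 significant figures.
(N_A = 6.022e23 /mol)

Product: (2.25e-4 M)(0.135 L) = 3.038e-5 mol.
Moles of photons: 2.56e19 / 6.022e23 = 4.251e-5 mol.
Φ = 3.038e-5 mol / 4.251e-5 mol photons = 0.715.

Φ = 0.715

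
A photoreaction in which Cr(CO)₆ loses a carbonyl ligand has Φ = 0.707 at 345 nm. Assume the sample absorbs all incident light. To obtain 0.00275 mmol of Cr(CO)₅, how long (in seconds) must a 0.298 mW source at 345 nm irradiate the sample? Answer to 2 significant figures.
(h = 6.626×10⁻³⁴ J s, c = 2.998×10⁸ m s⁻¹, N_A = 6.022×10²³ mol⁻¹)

t ≈ 4500 s

Product: 0.00275 mmol = 2.75×10⁻⁶ mol.
Photons that must be absorbed: 2.75×10⁻⁶ / 0.707 = 3.890×10⁻⁶ mol.
Photon energy: hc/λ = 5.758×10⁻¹⁹ J; per mole, 3.467×10⁵ J mol⁻¹.
Energy required: 3.890×10⁻⁶ × 3.467×10⁵ = 1.349 J.
Time: 1.349 J / 0.000298 W = 4500 s.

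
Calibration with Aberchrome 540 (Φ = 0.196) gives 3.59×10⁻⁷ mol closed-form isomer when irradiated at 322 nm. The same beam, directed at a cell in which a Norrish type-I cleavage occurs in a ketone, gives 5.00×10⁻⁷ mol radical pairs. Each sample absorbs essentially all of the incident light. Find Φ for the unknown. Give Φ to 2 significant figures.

Photons absorbed by the actinometer: 3.59×10⁻⁷ / 0.196 = 1.832×10⁻⁶ mol.
Φ(unknown) = 5.00×10⁻⁷ / 1.832×10⁻⁶ = 0.27.

Φ = 0.27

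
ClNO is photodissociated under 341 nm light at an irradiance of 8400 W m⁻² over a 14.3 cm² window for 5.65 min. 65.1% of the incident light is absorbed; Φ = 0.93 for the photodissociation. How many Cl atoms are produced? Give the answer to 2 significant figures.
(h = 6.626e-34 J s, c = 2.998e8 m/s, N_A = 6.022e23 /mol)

4.2e21 atoms

Photon energy at 341 nm: hc/λ = (6.626e-34)(2.998e8)/(341e-9) = 5.825e-19 J.
Energy delivered: (8400 W m⁻²)(14.3e-4 m²)(339 s) = 4072 J.
Photons incident: 4072 / 5.825e-19 = 6.991e21, i.e. 6.991e21/6.022e23 = 0.01161 mol.
Photons absorbed: 0.651 × 0.01161 = 0.007558 mol.
Product: Φ × n_abs = 0.93 × 0.007558 = 0.007029 mol.
As a count: 0.007029 × 6.022e23 = 4.2e21.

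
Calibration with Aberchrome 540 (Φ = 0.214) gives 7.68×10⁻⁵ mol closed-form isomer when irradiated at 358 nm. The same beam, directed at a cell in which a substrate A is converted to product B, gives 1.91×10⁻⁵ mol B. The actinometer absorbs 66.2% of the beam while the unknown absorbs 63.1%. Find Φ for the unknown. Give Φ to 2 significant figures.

Φ = 0.056

Photons absorbed by the actinometer: 7.68×10⁻⁵ / 0.214 = 3.589×10⁻⁴ mol.
Incident flux: 3.589×10⁻⁴ / 0.662 = 5.421×10⁻⁴ einstein.
Absorbed by unknown: 0.631 × 5.421×10⁻⁴ = 3.421×10⁻⁴ mol.
Φ(unknown) = 1.91×10⁻⁵ / 3.421×10⁻⁴ = 0.056.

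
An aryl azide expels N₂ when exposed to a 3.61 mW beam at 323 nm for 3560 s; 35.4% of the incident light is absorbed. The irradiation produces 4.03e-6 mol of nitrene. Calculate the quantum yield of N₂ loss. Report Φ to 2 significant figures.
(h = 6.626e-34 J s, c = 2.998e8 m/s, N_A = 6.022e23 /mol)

Photon energy at 323 nm: hc/λ = (6.626e-34)(2.998e8)/(323e-9) = 6.150e-19 J.
Energy delivered: (3.61 mW)(3560 s) = 12.85 J.
Photons incident: 12.85 / 6.150e-19 = 2.089e19, i.e. 2.089e19/6.022e23 = 3.469e-5 mol.
Photons absorbed: 0.354 × 3.469e-5 = 1.228e-5 mol.
Φ = 4.03e-6 mol / 1.228e-5 mol photons = 0.33.

Φ = 0.33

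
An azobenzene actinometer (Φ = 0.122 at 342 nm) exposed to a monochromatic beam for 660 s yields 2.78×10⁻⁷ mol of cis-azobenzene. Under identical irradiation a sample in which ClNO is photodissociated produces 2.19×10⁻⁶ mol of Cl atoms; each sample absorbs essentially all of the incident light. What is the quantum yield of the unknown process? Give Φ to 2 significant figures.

Φ = 0.96

Photons absorbed by the actinometer: 2.78×10⁻⁷ / 0.122 = 2.279×10⁻⁶ mol.
Φ(unknown) = 2.19×10⁻⁶ / 2.279×10⁻⁶ = 0.96.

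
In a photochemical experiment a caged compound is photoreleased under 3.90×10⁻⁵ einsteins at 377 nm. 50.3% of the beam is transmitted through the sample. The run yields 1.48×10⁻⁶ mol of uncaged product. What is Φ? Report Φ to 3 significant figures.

Fraction absorbed: 1 − 50.3/100 = 0.4970.
Photons absorbed: 0.4970 × 3.90×10⁻⁵ = 1.938×10⁻⁵ mol.
Φ = 1.48×10⁻⁶ mol / 1.938×10⁻⁵ mol photons = 0.0764.

Φ = 0.0764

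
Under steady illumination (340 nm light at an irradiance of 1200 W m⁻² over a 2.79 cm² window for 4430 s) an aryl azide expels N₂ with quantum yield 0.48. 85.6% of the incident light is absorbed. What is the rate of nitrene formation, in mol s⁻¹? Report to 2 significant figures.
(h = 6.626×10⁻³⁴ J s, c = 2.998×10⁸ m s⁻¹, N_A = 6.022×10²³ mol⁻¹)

Photon energy at 340 nm: hc/λ = (6.626×10⁻³⁴)(2.998×10⁸)/(340×10⁻⁹) = 5.843×10⁻¹⁹ J.
Energy delivered: (1200 W m⁻²)(2.79×10⁻⁴ m²)(4430 s) = 1483 J.
Photons incident: 1483 / 5.843×10⁻¹⁹ = 2.538×10²¹, i.e. 2.538×10²¹/6.022×10²³ = 0.004215 mol.
Photons absorbed: 0.856 × 0.004215 = 0.003608 mol.
Product formed: 0.48 × 0.003608 = 0.001732 mol.
Rate: 0.001732 / 4430 s = 3.9×10⁻⁷ mol s⁻¹.

3.9×10⁻⁷ mol s⁻¹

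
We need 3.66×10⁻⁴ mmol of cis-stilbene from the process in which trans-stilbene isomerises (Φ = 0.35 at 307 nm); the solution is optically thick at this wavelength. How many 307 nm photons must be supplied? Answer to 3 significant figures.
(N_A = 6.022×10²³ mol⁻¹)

6.30×10¹⁷ photons

Product: 3.66×10⁻⁴ mmol = 3.66×10⁻⁷ mol.
Photons that must be absorbed: 3.66×10⁻⁷ / 0.35 = 1.046×10⁻⁶ mol.
Photon count: 1.046×10⁻⁶ × 6.022×10²³ = 6.30×10¹⁷.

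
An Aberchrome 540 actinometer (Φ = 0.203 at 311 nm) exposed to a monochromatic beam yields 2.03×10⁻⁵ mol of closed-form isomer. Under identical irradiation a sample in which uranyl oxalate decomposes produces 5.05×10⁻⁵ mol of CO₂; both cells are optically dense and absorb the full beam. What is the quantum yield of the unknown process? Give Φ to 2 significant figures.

Photons absorbed by the actinometer: 2.03×10⁻⁵ / 0.203 = 1.000×10⁻⁴ mol.
Φ(unknown) = 5.05×10⁻⁵ / 1.000×10⁻⁴ = 0.51.

Φ = 0.51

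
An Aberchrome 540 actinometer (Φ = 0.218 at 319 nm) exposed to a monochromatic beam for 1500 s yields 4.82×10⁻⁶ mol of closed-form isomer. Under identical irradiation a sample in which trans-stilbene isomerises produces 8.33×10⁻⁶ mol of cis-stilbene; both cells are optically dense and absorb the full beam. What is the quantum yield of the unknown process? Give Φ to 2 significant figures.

Photons absorbed by the actinometer: 4.82×10⁻⁶ / 0.218 = 2.211×10⁻⁵ mol.
Φ(unknown) = 8.33×10⁻⁶ / 2.211×10⁻⁵ = 0.38.

Φ = 0.38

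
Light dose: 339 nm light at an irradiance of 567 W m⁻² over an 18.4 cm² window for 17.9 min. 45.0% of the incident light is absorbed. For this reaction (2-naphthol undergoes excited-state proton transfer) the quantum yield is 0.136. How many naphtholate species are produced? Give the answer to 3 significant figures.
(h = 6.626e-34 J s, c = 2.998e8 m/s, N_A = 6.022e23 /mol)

1.17e20 species

Photon energy at 339 nm: hc/λ = (6.626e-34)(2.998e8)/(339e-9) = 5.860e-19 J.
Energy delivered: (567 W m⁻²)(18.4e-4 m²)(1074 s) = 1120 J.
Photons incident: 1120 / 5.860e-19 = 1.911e21, i.e. 1.911e21/6.022e23 = 0.003173 mol.
Photons absorbed: 0.450 × 0.003173 = 0.001428 mol.
Product: Φ × n_abs = 0.136 × 0.001428 = 1.942e-4 mol.
As a count: 1.942e-4 × 6.022e23 = 1.17e20.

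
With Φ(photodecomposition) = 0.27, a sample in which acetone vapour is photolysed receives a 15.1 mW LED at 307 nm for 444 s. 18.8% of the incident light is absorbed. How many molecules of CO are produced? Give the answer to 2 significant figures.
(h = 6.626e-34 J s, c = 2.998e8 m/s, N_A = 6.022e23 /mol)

Photon energy at 307 nm: hc/λ = (6.626e-34)(2.998e8)/(307e-9) = 6.471e-19 J.
Energy delivered: (15.1 mW)(444 s) = 6.704 J.
Photons incident: 6.704 / 6.471e-19 = 1.036e19, i.e. 1.036e19/6.022e23 = 1.720e-5 mol.
Photons absorbed: 0.188 × 1.720e-5 = 3.234e-6 mol.
Product: Φ × n_abs = 0.27 × 3.234e-6 = 8.732e-7 mol.
As a count: 8.732e-7 × 6.022e23 = 5.3e17.

5.3e17 molecules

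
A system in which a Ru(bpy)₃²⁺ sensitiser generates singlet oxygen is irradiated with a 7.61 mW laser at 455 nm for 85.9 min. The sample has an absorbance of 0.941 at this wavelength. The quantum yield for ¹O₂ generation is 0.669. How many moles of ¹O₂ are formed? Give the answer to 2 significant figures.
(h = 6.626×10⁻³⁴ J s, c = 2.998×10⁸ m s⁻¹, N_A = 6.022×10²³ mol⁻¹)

Photon energy at 455 nm: hc/λ = (6.626×10⁻³⁴)(2.998×10⁸)/(455×10⁻⁹) = 4.366×10⁻¹⁹ J.
Energy delivered: (7.61 mW)(5154 s) = 39.22 J.
Photons incident: 39.22 / 4.366×10⁻¹⁹ = 8.983×10¹⁹, i.e. 8.983×10¹⁹/6.022×10²³ = 1.492×10⁻⁴ mol.
Fraction absorbed: 1 − 10^(−0.941) = 0.8854.
Photons absorbed: 0.8854 × 1.492×10⁻⁴ = 1.321×10⁻⁴ mol.
Product: Φ × n_abs = 0.669 × 1.321×10⁻⁴ = 8.837×10⁻⁵ mol.

8.8×10⁻⁵ mol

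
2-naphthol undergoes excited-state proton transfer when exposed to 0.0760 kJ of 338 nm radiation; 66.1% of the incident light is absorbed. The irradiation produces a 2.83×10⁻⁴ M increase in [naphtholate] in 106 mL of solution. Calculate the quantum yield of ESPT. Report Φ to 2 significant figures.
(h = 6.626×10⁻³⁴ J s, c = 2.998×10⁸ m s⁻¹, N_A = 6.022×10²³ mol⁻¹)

Φ = 0.21

Product: (2.83×10⁻⁴ M)(0.106 L) = 3.000×10⁻⁵ mol.
Photon energy at 338 nm: hc/λ = (6.626×10⁻³⁴)(2.998×10⁸)/(338×10⁻⁹) = 5.877×10⁻¹⁹ J.
Incident energy: 0.0760 kJ = 76.0 J.
Photons incident: 76.0 / 5.877×10⁻¹⁹ = 1.293×10²⁰, i.e. 1.293×10²⁰/6.022×10²³ = 2.147×10⁻⁴ mol.
Photons absorbed: 0.661 × 2.147×10⁻⁴ = 1.419×10⁻⁴ mol.
Φ = 3.000×10⁻⁵ mol / 1.419×10⁻⁴ mol photons = 0.21.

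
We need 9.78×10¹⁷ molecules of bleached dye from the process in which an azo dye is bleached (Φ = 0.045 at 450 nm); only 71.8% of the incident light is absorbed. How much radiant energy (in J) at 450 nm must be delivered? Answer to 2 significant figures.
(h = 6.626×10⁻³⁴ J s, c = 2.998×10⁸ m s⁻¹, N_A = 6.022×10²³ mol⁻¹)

Product: 9.78×10¹⁷ / 6.022×10²³ = 1.624×10⁻⁶ mol.
Photons that must be absorbed: 1.624×10⁻⁶ / 0.045 = 3.609×10⁻⁵ mol.
Incident photons needed: 3.609×10⁻⁵ / 0.718 = 5.026×10⁻⁵ mol.
Photon energy: hc/λ = 4.414×10⁻¹⁹ J; per mole, 2.658×10⁵ J mol⁻¹.
Energy required: 5.026×10⁻⁵ × 2.658×10⁵ = 13 J.

13 J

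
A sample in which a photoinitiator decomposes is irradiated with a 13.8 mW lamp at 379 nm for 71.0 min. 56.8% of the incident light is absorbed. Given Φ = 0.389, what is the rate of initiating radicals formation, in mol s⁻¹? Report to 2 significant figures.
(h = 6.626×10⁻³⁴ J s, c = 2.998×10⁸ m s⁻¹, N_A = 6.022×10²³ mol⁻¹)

Photon energy at 379 nm: hc/λ = (6.626×10⁻³⁴)(2.998×10⁸)/(379×10⁻⁹) = 5.241×10⁻¹⁹ J.
Energy delivered: (13.8 mW)(4260 s) = 58.79 J.
Photons incident: 58.79 / 5.241×10⁻¹⁹ = 1.122×10²⁰, i.e. 1.122×10²⁰/6.022×10²³ = 1.863×10⁻⁴ mol.
Photons absorbed: 0.568 × 1.863×10⁻⁴ = 1.058×10⁻⁴ mol.
Product formed: 0.389 × 1.058×10⁻⁴ = 4.116×10⁻⁵ mol.
Rate: 4.116×10⁻⁵ / 4260 s = 9.7×10⁻⁹ mol s⁻¹.

9.7×10⁻⁹ mol s⁻¹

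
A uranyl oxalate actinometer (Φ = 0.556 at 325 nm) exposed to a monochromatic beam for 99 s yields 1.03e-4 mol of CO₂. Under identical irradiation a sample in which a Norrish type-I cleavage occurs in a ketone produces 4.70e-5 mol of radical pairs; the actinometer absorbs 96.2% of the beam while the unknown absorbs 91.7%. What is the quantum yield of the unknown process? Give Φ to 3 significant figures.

Φ = 0.266

Photons absorbed by the actinometer: 1.03e-4 / 0.556 = 1.853e-4 mol.
Incident flux: 1.853e-4 / 0.962 = 1.926e-4 einstein.
Absorbed by unknown: 0.917 × 1.926e-4 = 1.766e-4 mol.
Φ(unknown) = 4.70e-5 / 1.766e-4 = 0.266.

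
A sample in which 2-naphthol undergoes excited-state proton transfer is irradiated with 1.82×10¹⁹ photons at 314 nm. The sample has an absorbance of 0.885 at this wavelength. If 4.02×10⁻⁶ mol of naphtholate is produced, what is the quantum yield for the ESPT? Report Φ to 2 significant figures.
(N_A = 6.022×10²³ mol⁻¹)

Φ = 0.15

Moles of photons: 1.82×10¹⁹ / 6.022×10²³ = 3.022×10⁻⁵ mol.
Fraction absorbed: 1 − 10^(−0.885) = 0.8697.
Photons absorbed: 0.8697 × 3.022×10⁻⁵ = 2.628×10⁻⁵ mol.
Φ = 4.02×10⁻⁶ mol / 2.628×10⁻⁵ mol photons = 0.15.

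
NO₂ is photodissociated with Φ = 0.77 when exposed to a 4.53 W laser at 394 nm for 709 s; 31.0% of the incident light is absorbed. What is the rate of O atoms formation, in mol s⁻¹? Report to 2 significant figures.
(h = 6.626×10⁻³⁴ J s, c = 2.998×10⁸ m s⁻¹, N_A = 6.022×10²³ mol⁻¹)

3.6×10⁻⁶ mol s⁻¹

Photon energy at 394 nm: hc/λ = (6.626×10⁻³⁴)(2.998×10⁸)/(394×10⁻⁹) = 5.042×10⁻¹⁹ J.
Energy delivered: (4.53 W)(709 s) = 3212 J.
Photons incident: 3212 / 5.042×10⁻¹⁹ = 6.370×10²¹, i.e. 6.370×10²¹/6.022×10²³ = 0.01058 mol.
Photons absorbed: 0.310 × 0.01058 = 0.003280 mol.
Product formed: 0.77 × 0.003280 = 0.002526 mol.
Rate: 0.002526 / 709 s = 3.6×10⁻⁶ mol s⁻¹.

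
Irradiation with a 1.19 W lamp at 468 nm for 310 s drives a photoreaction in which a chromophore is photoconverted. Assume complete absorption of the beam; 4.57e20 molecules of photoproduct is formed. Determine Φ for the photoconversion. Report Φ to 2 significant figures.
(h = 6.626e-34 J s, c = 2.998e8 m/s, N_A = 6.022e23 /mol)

Product: 4.57e20 / 6.022e23 = 7.589e-4 mol.
Photon energy at 468 nm: hc/λ = (6.626e-34)(2.998e8)/(468e-9) = 4.245e-19 J.
Energy delivered: (1.19 W)(310 s) = 368.9 J.
Photons incident: 368.9 / 4.245e-19 = 8.690e20, i.e. 8.690e20/6.022e23 = 0.001443 mol.
Φ = 7.589e-4 mol / 0.001443 mol photons = 0.53.

Φ = 0.53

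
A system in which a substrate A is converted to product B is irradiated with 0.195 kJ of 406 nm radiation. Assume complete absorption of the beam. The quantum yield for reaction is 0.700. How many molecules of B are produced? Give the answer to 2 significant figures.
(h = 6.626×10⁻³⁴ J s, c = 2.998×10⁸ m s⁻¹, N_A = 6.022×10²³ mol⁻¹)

2.8×10²⁰ molecules

Photon energy at 406 nm: hc/λ = (6.626×10⁻³⁴)(2.998×10⁸)/(406×10⁻⁹) = 4.893×10⁻¹⁹ J.
Incident energy: 0.195 kJ = 195 J.
Photons incident: 195 / 4.893×10⁻¹⁹ = 3.985×10²⁰, i.e. 3.985×10²⁰/6.022×10²³ = 6.617×10⁻⁴ mol.
Product: Φ × n_abs = 0.700 × 6.617×10⁻⁴ = 4.632×10⁻⁴ mol.
As a count: 4.632×10⁻⁴ × 6.022×10²³ = 2.8×10²⁰.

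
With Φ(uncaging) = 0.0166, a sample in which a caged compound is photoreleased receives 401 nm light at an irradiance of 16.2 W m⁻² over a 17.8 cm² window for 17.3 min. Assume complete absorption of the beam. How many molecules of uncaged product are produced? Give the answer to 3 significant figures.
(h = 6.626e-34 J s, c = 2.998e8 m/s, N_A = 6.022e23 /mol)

1.00e18 molecules

Photon energy at 401 nm: hc/λ = (6.626e-34)(2.998e8)/(401e-9) = 4.954e-19 J.
Energy delivered: (16.2 W m⁻²)(17.8e-4 m²)(1038 s) = 29.93 J.
Photons incident: 29.93 / 4.954e-19 = 6.042e19, i.e. 6.042e19/6.022e23 = 1.003e-4 mol.
Product: Φ × n_abs = 0.0166 × 1.003e-4 = 1.665e-6 mol.
As a count: 1.665e-6 × 6.022e23 = 1.00e18.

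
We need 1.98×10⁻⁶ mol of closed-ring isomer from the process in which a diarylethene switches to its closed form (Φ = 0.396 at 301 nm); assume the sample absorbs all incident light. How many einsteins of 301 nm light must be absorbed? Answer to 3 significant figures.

Photons that must be absorbed: 1.98×10⁻⁶ / 0.396 = 5.000×10⁻⁶ mol.

5.00×10⁻⁶ einstein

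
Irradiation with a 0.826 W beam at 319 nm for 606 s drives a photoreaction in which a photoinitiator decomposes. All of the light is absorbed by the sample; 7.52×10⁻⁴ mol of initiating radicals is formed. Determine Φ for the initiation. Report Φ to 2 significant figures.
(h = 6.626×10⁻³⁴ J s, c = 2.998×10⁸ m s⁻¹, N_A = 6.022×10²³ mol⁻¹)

Photon energy at 319 nm: hc/λ = (6.626×10⁻³⁴)(2.998×10⁸)/(319×10⁻⁹) = 6.227×10⁻¹⁹ J.
Energy delivered: (0.826 W)(606 s) = 500.6 J.
Photons incident: 500.6 / 6.227×10⁻¹⁹ = 8.039×10²⁰, i.e. 8.039×10²⁰/6.022×10²³ = 0.001335 mol.
Φ = 7.52×10⁻⁴ mol / 0.001335 mol photons = 0.56.

Φ = 0.56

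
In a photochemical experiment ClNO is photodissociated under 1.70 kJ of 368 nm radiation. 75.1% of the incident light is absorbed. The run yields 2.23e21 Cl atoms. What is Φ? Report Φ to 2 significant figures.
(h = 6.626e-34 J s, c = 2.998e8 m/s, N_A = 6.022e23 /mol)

Product: 2.23e21 / 6.022e23 = 0.003703 mol.
Photon energy at 368 nm: hc/λ = (6.626e-34)(2.998e8)/(368e-9) = 5.398e-19 J.
Incident energy: 1.70 kJ = 1700 J.
Photons incident: 1700 / 5.398e-19 = 3.149e21, i.e. 3.149e21/6.022e23 = 0.005229 mol.
Photons absorbed: 0.751 × 0.005229 = 0.003927 mol.
Φ = 0.003703 mol / 0.003927 mol photons = 0.94.

Φ = 0.94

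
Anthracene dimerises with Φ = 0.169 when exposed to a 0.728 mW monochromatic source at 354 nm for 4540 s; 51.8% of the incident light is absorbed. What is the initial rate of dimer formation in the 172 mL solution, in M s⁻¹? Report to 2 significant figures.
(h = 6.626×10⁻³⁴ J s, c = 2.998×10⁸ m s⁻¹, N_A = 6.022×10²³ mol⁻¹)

1.1×10⁻⁹ M s⁻¹

Photon energy at 354 nm: hc/λ = (6.626×10⁻³⁴)(2.998×10⁸)/(354×10⁻⁹) = 5.612×10⁻¹⁹ J.
Energy delivered: (0.728 mW)(4540 s) = 3.305 J.
Photons incident: 3.305 / 5.612×10⁻¹⁹ = 5.889×10¹⁸, i.e. 5.889×10¹⁸/6.022×10²³ = 9.779×10⁻⁶ mol.
Photons absorbed: 0.518 × 9.779×10⁻⁶ = 5.066×10⁻⁶ mol.
Product formed: 0.169 × 5.066×10⁻⁶ = 8.562×10⁻⁷ mol.
Rate: 8.562×10⁻⁷ mol / (4540 s × 0.172 L) = 1.1×10⁻⁹ M s⁻¹.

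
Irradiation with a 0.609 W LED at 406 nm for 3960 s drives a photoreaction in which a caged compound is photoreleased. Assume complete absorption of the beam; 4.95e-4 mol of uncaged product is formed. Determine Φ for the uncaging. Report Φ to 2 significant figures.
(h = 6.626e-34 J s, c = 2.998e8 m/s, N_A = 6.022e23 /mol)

Φ = 0.060

Photon energy at 406 nm: hc/λ = (6.626e-34)(2.998e8)/(406e-9) = 4.893e-19 J.
Energy delivered: (0.609 W)(3960 s) = 2412 J.
Photons incident: 2412 / 4.893e-19 = 4.929e21, i.e. 4.929e21/6.022e23 = 0.008185 mol.
Φ = 4.95e-4 mol / 0.008185 mol photons = 0.060.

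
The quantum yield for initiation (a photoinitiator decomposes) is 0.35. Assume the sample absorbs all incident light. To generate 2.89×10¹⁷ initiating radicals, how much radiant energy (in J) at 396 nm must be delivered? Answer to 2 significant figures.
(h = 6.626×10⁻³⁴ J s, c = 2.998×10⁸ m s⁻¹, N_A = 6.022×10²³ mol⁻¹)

Product: 2.89×10¹⁷ / 6.022×10²³ = 4.799×10⁻⁷ mol.
Photons that must be absorbed: 4.799×10⁻⁷ / 0.35 = 1.371×10⁻⁶ mol.
Photon energy: hc/λ = 5.016×10⁻¹⁹ J; per mole, 3.021×10⁵ J mol⁻¹.
Energy required: 1.371×10⁻⁶ × 3.021×10⁵ = 0.41 J.

0.41 J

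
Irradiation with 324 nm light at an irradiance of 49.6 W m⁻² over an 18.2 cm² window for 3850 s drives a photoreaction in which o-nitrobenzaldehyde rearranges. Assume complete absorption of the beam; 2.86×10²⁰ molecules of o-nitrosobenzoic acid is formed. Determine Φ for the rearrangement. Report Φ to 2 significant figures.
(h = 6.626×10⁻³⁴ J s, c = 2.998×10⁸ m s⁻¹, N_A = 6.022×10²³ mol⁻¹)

Product: 2.86×10²⁰ / 6.022×10²³ = 4.749×10⁻⁴ mol.
Photon energy at 324 nm: hc/λ = (6.626×10⁻³⁴)(2.998×10⁸)/(324×10⁻⁹) = 6.131×10⁻¹⁹ J.
Energy delivered: (49.6 W m⁻²)(18.2×10⁻⁴ m²)(3850 s) = 347.5 J.
Photons incident: 347.5 / 6.131×10⁻¹⁹ = 5.668×10²⁰, i.e. 5.668×10²⁰/6.022×10²³ = 9.412×10⁻⁴ mol.
Φ = 4.749×10⁻⁴ mol / 9.412×10⁻⁴ mol photons = 0.50.

Φ = 0.50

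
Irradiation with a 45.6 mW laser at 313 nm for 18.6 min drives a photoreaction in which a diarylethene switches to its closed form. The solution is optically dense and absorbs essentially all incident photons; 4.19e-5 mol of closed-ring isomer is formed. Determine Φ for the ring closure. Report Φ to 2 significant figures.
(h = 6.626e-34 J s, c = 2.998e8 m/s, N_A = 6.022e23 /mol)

Φ = 0.31

Photon energy at 313 nm: hc/λ = (6.626e-34)(2.998e8)/(313e-9) = 6.347e-19 J.
Energy delivered: (45.6 mW)(1116 s) = 50.89 J.
Photons incident: 50.89 / 6.347e-19 = 8.018e19, i.e. 8.018e19/6.022e23 = 1.331e-4 mol.
Φ = 4.19e-5 mol / 1.331e-4 mol photons = 0.31.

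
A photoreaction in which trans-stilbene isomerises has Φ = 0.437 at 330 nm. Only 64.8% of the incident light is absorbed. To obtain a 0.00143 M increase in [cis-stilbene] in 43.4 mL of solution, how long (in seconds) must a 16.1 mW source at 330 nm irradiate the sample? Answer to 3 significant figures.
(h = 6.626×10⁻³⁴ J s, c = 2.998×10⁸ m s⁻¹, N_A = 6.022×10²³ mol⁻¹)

t ≈ 4930 s

Product: (0.00143 M)(0.0434 L) = 6.206×10⁻⁵ mol.
Photons that must be absorbed: 6.206×10⁻⁵ / 0.437 = 1.420×10⁻⁴ mol.
Incident photons needed: 1.420×10⁻⁴ / 0.648 = 2.191×10⁻⁴ mol.
Photon energy: hc/λ = 6.020×10⁻¹⁹ J; per mole, 3.625×10⁵ J mol⁻¹.
Energy required: 2.191×10⁻⁴ × 3.625×10⁵ = 79.42 J.
Time: 79.42 J / 0.0161 W = 4930 s.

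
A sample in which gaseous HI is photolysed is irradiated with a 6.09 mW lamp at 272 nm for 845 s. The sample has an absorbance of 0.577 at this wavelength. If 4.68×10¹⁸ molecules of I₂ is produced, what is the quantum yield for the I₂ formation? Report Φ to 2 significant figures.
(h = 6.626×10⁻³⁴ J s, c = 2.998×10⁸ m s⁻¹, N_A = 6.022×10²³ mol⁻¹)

Product: 4.68×10¹⁸ / 6.022×10²³ = 7.772×10⁻⁶ mol.
Photon energy at 272 nm: hc/λ = (6.626×10⁻³⁴)(2.998×10⁸)/(272×10⁻⁹) = 7.303×10⁻¹⁹ J.
Energy delivered: (6.09 mW)(845 s) = 5.146 J.
Photons incident: 5.146 / 7.303×10⁻¹⁹ = 7.046×10¹⁸, i.e. 7.046×10¹⁸/6.022×10²³ = 1.170×10⁻⁵ mol.
Fraction absorbed: 1 − 10^(−0.577) = 0.7351.
Photons absorbed: 0.7351 × 1.170×10⁻⁵ = 8.601×10⁻⁶ mol.
Φ = 7.772×10⁻⁶ mol / 8.601×10⁻⁶ mol photons = 0.90.

Φ = 0.90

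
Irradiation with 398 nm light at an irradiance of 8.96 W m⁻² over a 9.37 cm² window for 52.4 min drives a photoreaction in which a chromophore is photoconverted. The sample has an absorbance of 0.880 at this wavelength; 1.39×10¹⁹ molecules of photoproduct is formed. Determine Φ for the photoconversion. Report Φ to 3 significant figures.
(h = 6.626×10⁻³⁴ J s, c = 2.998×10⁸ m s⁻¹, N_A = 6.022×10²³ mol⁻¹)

Product: 1.39×10¹⁹ / 6.022×10²³ = 2.308×10⁻⁵ mol.
Photon energy at 398 nm: hc/λ = (6.626×10⁻³⁴)(2.998×10⁸)/(398×10⁻⁹) = 4.991×10⁻¹⁹ J.
Energy delivered: (8.96 W m⁻²)(9.37×10⁻⁴ m²)(3144 s) = 26.40 J.
Photons incident: 26.40 / 4.991×10⁻¹⁹ = 5.290×10¹⁹, i.e. 5.290×10¹⁹/6.022×10²³ = 8.784×10⁻⁵ mol.
Fraction absorbed: 1 − 10^(−0.880) = 0.8682.
Photons absorbed: 0.8682 × 8.784×10⁻⁵ = 7.626×10⁻⁵ mol.
Φ = 2.308×10⁻⁵ mol / 7.626×10⁻⁵ mol photons = 0.303.

Φ = 0.303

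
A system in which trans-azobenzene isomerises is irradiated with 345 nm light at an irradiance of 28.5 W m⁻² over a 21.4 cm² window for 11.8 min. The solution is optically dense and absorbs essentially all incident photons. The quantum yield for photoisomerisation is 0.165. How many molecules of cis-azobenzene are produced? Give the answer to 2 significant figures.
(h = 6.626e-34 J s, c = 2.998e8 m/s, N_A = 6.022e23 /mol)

1.2e19 molecules

Photon energy at 345 nm: hc/λ = (6.626e-34)(2.998e8)/(345e-9) = 5.758e-19 J.
Energy delivered: (28.5 W m⁻²)(21.4e-4 m²)(708 s) = 43.18 J.
Photons incident: 43.18 / 5.758e-19 = 7.499e19, i.e. 7.499e19/6.022e23 = 1.245e-4 mol.
Product: Φ × n_abs = 0.165 × 1.245e-4 = 2.054e-5 mol.
As a count: 2.054e-5 × 6.022e23 = 1.2e19.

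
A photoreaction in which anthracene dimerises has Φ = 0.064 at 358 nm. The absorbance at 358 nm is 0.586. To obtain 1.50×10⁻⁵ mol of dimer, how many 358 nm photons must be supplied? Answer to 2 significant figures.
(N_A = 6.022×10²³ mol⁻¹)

Photons that must be absorbed: 1.50×10⁻⁵ / 0.064 = 2.344×10⁻⁴ mol.
Fraction absorbed: 1 − 10^(−0.586) = 0.7406.
Incident photons needed: 2.344×10⁻⁴ / 0.7406 = 3.165×10⁻⁴ mol.
Photon count: 3.165×10⁻⁴ × 6.022×10²³ = 1.9×10²⁰.

1.9×10²⁰ photons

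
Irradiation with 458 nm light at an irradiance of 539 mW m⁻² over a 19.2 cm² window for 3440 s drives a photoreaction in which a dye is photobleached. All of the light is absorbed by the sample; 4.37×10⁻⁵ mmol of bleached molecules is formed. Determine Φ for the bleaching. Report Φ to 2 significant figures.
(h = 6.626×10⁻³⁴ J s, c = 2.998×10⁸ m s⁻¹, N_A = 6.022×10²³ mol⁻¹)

Φ = 0.0032

Product: 4.37×10⁻⁵ mmol = 4.37×10⁻⁸ mol.
Photon energy at 458 nm: hc/λ = (6.626×10⁻³⁴)(2.998×10⁸)/(458×10⁻⁹) = 4.337×10⁻¹⁹ J.
Energy delivered: (539 mW m⁻²)(19.2×10⁻⁴ m²)(3440 s) = 3.560 J.
Photons incident: 3.560 / 4.337×10⁻¹⁹ = 8.208×10¹⁸, i.e. 8.208×10¹⁸/6.022×10²³ = 1.363×10⁻⁵ mol.
Φ = 4.37×10⁻⁸ mol / 1.363×10⁻⁵ mol photons = 0.0032.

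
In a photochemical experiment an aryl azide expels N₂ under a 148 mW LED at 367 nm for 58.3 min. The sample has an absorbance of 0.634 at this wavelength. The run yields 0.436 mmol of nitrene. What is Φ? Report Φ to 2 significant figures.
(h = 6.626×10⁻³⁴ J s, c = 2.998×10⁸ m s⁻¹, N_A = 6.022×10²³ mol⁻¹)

Φ = 0.36

Product: 0.436 mmol = 4.36×10⁻⁴ mol.
Photon energy at 367 nm: hc/λ = (6.626×10⁻³⁴)(2.998×10⁸)/(367×10⁻⁹) = 5.413×10⁻¹⁹ J.
Energy delivered: (148 mW)(3498 s) = 517.7 J.
Photons incident: 517.7 / 5.413×10⁻¹⁹ = 9.564×10²⁰, i.e. 9.564×10²⁰/6.022×10²³ = 0.001588 mol.
Fraction absorbed: 1 − 10^(−0.634) = 0.7677.
Photons absorbed: 0.7677 × 0.001588 = 0.001219 mol.
Φ = 4.36×10⁻⁴ mol / 0.001219 mol photons = 0.36.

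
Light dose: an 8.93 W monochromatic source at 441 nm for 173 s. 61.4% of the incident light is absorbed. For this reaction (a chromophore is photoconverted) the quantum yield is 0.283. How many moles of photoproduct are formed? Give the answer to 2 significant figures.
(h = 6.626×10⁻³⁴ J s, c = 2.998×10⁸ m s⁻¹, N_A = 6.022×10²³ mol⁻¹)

9.9×10⁻⁴ mol

Photon energy at 441 nm: hc/λ = (6.626×10⁻³⁴)(2.998×10⁸)/(441×10⁻⁹) = 4.504×10⁻¹⁹ J.
Energy delivered: (8.93 W)(173 s) = 1545 J.
Photons incident: 1545 / 4.504×10⁻¹⁹ = 3.430×10²¹, i.e. 3.430×10²¹/6.022×10²³ = 0.005696 mol.
Photons absorbed: 0.614 × 0.005696 = 0.003497 mol.
Product: Φ × n_abs = 0.283 × 0.003497 = 9.897×10⁻⁴ mol.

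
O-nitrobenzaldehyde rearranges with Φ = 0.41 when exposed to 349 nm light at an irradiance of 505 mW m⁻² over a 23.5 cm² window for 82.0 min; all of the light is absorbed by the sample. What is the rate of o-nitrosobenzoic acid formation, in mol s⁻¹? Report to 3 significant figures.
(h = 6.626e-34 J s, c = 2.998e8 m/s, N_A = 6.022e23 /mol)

1.42e-9 mol s⁻¹

Photon energy at 349 nm: hc/λ = (6.626e-34)(2.998e8)/(349e-9) = 5.692e-19 J.
Energy delivered: (505 mW m⁻²)(23.5e-4 m²)(4920 s) = 5.839 J.
Photons incident: 5.839 / 5.692e-19 = 1.026e19, i.e. 1.026e19/6.022e23 = 1.704e-5 mol.
Product formed: 0.41 × 1.704e-5 = 6.986e-6 mol.
Rate: 6.986e-6 / 4920 s = 1.42e-9 mol s⁻¹.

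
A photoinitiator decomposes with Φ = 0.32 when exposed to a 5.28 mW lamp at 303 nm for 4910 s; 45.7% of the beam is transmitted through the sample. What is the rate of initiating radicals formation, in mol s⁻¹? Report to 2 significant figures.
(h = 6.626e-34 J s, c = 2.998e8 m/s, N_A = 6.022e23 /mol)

Photon energy at 303 nm: hc/λ = (6.626e-34)(2.998e8)/(303e-9) = 6.556e-19 J.
Energy delivered: (5.28 mW)(4910 s) = 25.92 J.
Photons incident: 25.92 / 6.556e-19 = 3.954e19, i.e. 3.954e19/6.022e23 = 6.566e-5 mol.
Fraction absorbed: 1 − 45.7/100 = 0.5430.
Photons absorbed: 0.5430 × 6.566e-5 = 3.565e-5 mol.
Product formed: 0.32 × 3.565e-5 = 1.141e-5 mol.
Rate: 1.141e-5 / 4910 s = 2.3e-9 mol s⁻¹.

2.3e-9 mol s⁻¹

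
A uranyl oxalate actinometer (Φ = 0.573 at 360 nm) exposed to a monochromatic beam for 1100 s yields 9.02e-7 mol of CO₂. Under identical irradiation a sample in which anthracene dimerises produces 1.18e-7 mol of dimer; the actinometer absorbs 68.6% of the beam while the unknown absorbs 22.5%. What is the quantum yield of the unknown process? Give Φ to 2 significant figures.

Φ = 0.23

Photons absorbed by the actinometer: 9.02e-7 / 0.573 = 1.574e-6 mol.
Incident flux: 1.574e-6 / 0.686 = 2.294e-6 einstein.
Absorbed by unknown: 0.225 × 2.294e-6 = 5.162e-7 mol.
Φ(unknown) = 1.18e-7 / 5.162e-7 = 0.23.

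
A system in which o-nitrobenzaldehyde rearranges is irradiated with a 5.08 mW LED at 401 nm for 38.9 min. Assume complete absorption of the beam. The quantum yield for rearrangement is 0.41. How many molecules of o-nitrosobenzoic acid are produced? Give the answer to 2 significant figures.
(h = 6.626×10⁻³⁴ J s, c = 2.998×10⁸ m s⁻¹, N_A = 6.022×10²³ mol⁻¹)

9.8×10¹⁸ molecules

Photon energy at 401 nm: hc/λ = (6.626×10⁻³⁴)(2.998×10⁸)/(401×10⁻⁹) = 4.954×10⁻¹⁹ J.
Energy delivered: (5.08 mW)(2334 s) = 11.86 J.
Photons incident: 11.86 / 4.954×10⁻¹⁹ = 2.394×10¹⁹, i.e. 2.394×10¹⁹/6.022×10²³ = 3.975×10⁻⁵ mol.
Product: Φ × n_abs = 0.41 × 3.975×10⁻⁵ = 1.630×10⁻⁵ mol.
As a count: 1.630×10⁻⁵ × 6.022×10²³ = 9.8×10¹⁸.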